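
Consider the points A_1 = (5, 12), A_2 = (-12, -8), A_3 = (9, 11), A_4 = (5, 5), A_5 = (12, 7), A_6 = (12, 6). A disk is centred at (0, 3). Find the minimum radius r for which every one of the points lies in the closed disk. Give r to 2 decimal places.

16.28

The required radius is the distance from (0, 3) to the farthest point.
Squared distances: 106, 265, 145, 29, 160, 153.
Maximum is 265, attained at A_2.
r = √265 ≈ 16.28.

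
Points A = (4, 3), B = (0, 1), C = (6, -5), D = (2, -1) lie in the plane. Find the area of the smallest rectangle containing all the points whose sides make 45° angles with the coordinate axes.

In coordinates u = x + y, v = x − y the rectangle is axis-aligned; the map (x,y)→(u,v) scales areas by 2.
u-values: 7, 1, 1, 1; range = 7 − 1 = 6.
v-values: 1, -1, 11, 3; range = 11 − (-1) = 12.
Area = (6 × 12) / 2 = 36.

36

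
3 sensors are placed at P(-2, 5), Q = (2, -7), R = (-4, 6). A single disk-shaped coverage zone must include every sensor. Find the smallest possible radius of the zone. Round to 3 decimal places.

Side lengths²: PQ² = 160, PR² = 5, QR² = 205.
Since QR² = 205 ≥ 160 + 5 = 165, the angle opposite QR is not acute, so the smallest enclosing circle has QR as diameter.
Centre = midpoint of QR = (-1, -0.5), r² = 205/4 = 51.25.
r = √(51.25) ≈ 7.159.

7.159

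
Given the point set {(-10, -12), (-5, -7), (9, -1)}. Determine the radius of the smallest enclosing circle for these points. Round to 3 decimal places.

10.977

Call the three points A, B, C in the order given.
Side lengths²: AB² = 50, AC² = 482, BC² = 232.
Since AC² = 482 ≥ 232 + 50 = 282, the angle opposite AC is not acute, so the smallest enclosing circle has AC as diameter.
Centre = midpoint of AC = (-0.5, -6.5), r² = 482/4 = 120.5.
r = √(120.5) ≈ 10.977.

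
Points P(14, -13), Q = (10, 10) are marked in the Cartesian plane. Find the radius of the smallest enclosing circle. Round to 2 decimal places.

The smallest circle enclosing two points has them as diameter endpoints.
Centre = midpoint = (12, -1.5); r² = |PQ|²/4 = 545/4 = 136.25.
r = √(136.25) ≈ 11.67.

11.67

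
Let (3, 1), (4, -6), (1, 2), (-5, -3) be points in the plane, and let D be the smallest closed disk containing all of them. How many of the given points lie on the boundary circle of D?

3

By Welzl's lemma the MEC is supported by two points (diametrically opposite) or three points (on a circumcircle).
The minimum enclosing circle is determined by three boundary points: (4, -6), (1, 2), (-5, -3).
Their circumcentre is (1/42, -41/14) with r² = 22265/882.
The farthest remaining point (3, 1) is at distance² 21425/882 ≤ 22265/882.
The points at distance exactly r from the centre are (4, -6), (1, 2), (-5, -3) — 3 points.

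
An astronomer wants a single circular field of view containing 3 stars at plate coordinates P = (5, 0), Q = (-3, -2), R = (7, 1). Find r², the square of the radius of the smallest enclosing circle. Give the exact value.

Side lengths²: PQ² = 68, PR² = 5, QR² = 109.
Since QR² = 109 ≥ 68 + 5 = 73, the angle opposite QR is not acute, so the smallest enclosing circle has QR as diameter.
Centre = midpoint of QR = (2, -0.5), r² = 109/4 = 27.25.

27.25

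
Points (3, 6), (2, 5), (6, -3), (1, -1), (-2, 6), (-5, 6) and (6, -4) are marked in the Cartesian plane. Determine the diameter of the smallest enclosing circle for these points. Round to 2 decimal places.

By Welzl's lemma the MEC is supported by two points (diametrically opposite) or three points (on a circumcircle).
The farthest pair is (-5, 6)–(6, -4) with squared distance 221. The circle on this segment as diameter has centre (0.5, 1) and r² = 221/4 = 55.25.
Check (3, 6): distance² to centre = 31.25 ≤ 55.25, so it lies inside.
All remaining points lie in this disk, and no smaller disk contains both endpoints, so this is the minimum enclosing circle.
Diameter = 2r = 2√(55.25) ≈ 14.87.

14.87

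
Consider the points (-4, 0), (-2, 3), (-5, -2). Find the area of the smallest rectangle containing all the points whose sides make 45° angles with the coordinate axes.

In coordinates u = x + y, v = x − y the rectangle is axis-aligned; the map (x,y)→(u,v) scales areas by 2.
u-values: -4, 1, -7; range = 1 − (-7) = 8.
v-values: -4, -5, -3; range = -3 − (-5) = 2.
Area = (8 × 2) / 2 = 8.

8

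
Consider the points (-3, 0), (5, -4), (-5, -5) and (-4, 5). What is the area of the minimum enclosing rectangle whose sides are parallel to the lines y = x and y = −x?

99

In coordinates u = x + y, v = x − y the rectangle is axis-aligned; the map (x,y)→(u,v) scales areas by 2.
u-values: -3, 1, -10, 1; range = 1 − (-10) = 11.
v-values: -3, 9, 0, -9; range = 9 − (-9) = 18.
Area = (11 × 18) / 2 = 99.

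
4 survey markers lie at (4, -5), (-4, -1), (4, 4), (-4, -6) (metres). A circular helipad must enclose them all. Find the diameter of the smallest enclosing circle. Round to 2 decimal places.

12.81

A smallest enclosing disk is always determined by at most three of the input points on its boundary.
The farthest pair is (4, 4)–(-4, -6) with squared distance 164. The circle on this segment as diameter has centre (0, -1) and r² = 164/4 = 41.
Check (4, -5): distance² to centre = 32 ≤ 41, so it lies inside.
All remaining points lie in this disk, and no smaller disk contains both endpoints, so this is the minimum enclosing circle.
Diameter = 2r = 2√41 ≈ 12.81.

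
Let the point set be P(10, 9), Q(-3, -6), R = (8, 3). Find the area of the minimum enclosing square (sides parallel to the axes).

The bounding box has width 13 and height 15.
An axis-aligned square enclosing the set must have side ≥ max(width, height).
So the minimum side is max(13, 15) = 15.
Area = 15² = 225.

225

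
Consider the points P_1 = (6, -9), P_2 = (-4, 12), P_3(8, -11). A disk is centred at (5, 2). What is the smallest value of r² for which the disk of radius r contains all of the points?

181

The required radius is the distance from (5, 2) to the farthest point.
Squared distances: 122, 181, 178.
Maximum is 181, attained at P_2.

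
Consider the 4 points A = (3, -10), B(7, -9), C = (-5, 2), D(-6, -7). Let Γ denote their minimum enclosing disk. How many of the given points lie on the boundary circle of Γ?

2

By Welzl's lemma the MEC is supported by two points (diametrically opposite) or three points (on a circumcircle).
The farthest pair is B–C with squared distance 265. The circle on this segment as diameter has centre (1, -3.5) and r² = 265/4 = 66.25.
Check A: distance² to centre = 46.25 ≤ 66.25, so it lies inside.
All remaining points lie in this disk, and no smaller disk contains both endpoints, so this is the minimum enclosing circle.
The points at distance exactly r from the centre are B, C — 2 points.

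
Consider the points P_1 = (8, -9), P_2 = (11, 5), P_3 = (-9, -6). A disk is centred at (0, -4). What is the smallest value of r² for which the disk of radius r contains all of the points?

The required radius is the distance from (0, -4) to the farthest point.
Squared distances: 89, 202, 85.
Maximum is 202, attained at P_2.

202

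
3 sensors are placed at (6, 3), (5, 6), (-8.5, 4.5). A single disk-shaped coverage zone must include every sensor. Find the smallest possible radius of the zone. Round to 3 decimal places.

Call the three points A, B, C in the order given.
Side lengths²: AB² = 10, AC² = 212.5, BC² = 184.5.
Since AC² = 212.5 ≥ 184.5 + 10 = 194.5, the angle opposite AC is not acute, so the smallest enclosing circle has AC as diameter.
Centre = midpoint of AC = (-1.25, 3.75), r² = 212.5/4 = 53.125.
r = √(53.125) ≈ 7.289.

7.289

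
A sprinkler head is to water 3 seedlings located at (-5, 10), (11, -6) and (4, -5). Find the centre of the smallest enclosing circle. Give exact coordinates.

(3, 2)

Call the three points A, B, C in the order given.
Side lengths²: AB² = 512, AC² = 306, BC² = 50.
Since AB² = 512 ≥ 306 + 50 = 356, the angle opposite AB is not acute, so the smallest enclosing circle has AB as diameter.
Centre = midpoint of AB = (3, 2), r² = 512/4 = 128.
Centre = (3, 2).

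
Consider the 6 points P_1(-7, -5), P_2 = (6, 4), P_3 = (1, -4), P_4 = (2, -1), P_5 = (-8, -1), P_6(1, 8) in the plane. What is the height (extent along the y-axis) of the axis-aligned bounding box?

13

max y = 8, min y = -5, so height = 13.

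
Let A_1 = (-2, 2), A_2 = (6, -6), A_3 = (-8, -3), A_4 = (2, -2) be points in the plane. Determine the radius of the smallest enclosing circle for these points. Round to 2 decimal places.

The farthest pair is A_2–A_3 with squared distance 205. The circle on this segment as diameter has centre (-1, -4.5) and r² = 205/4 = 51.25.
Check A_1: distance² to centre = 43.25 ≤ 51.25, so it lies inside.
All remaining points lie in this disk, and no smaller disk contains both endpoints, so this is the minimum enclosing circle.
r = √(51.25) ≈ 7.16.

7.16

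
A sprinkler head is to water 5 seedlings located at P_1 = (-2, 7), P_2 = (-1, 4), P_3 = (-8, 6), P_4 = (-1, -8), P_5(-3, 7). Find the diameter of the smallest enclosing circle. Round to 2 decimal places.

By Welzl's lemma the MEC is supported by two points (diametrically opposite) or three points (on a circumcircle).
The minimum enclosing circle is determined by three boundary points: P_1, P_3, P_4.
Their circumcentre is (-99/26, -17/26) with r² = 20905/338.
The farthest remaining point P_5 is at distance² 20021/338 ≤ 20905/338.
Diameter = 2r = 2√(20905/338) ≈ 15.73.

15.73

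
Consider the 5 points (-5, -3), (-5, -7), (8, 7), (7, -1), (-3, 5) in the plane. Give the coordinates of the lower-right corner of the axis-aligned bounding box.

x-range [-5, 8], y-range [-7, 7].
The lower-right corner is (8, -7).

(8, -7)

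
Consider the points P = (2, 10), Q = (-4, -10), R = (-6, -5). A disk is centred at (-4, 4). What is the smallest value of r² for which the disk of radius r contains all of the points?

The required radius is the distance from (-4, 4) to the farthest point.
Squared distances: 72, 196, 85.
Maximum is 196, attained at Q.

196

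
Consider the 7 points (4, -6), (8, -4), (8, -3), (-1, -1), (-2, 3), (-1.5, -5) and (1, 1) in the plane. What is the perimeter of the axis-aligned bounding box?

Width = max x − min x = 8 − (-2) = 10.
Height = max y − min y = 3 − (-6) = 9.
Perimeter = 2(10 + 9) = 38.

38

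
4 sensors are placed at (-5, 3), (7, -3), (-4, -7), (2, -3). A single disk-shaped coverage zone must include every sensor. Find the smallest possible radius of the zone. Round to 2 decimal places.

A smallest enclosing disk is always determined by at most three of the input points on its boundary.
The minimum enclosing circle is determined by three boundary points: (-5, 3), (7, -3), (-4, -7).
Their circumcentre is (9/38, -29/19) with r² = 69185/1444.
The farthest remaining point (2, -3) is at distance² 7625/1444 ≤ 69185/1444.
r = √(69185/1444) ≈ 6.92.

6.92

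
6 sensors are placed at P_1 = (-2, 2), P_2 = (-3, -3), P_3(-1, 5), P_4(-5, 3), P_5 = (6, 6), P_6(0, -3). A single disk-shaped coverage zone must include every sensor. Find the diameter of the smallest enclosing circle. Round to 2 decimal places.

12.75

By Welzl's lemma the MEC is supported by two points (diametrically opposite) or three points (on a circumcircle).
The minimum enclosing circle is determined by three boundary points: P_2, P_4, P_5.
Their circumcentre is (1.25, 1.75) with r² = 40.625.
The farthest remaining point P_6 is at distance² 24.125 ≤ 40.625.
Diameter = 2r = 2√(40.625) ≈ 12.75.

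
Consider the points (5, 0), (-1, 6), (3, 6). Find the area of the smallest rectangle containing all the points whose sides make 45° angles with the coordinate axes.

24

In coordinates u = x + y, v = x − y the rectangle is axis-aligned; the map (x,y)→(u,v) scales areas by 2.
u-values: 5, 5, 9; range = 9 − 5 = 4.
v-values: 5, -7, -3; range = 5 − (-7) = 12.
Area = (4 × 12) / 2 = 24.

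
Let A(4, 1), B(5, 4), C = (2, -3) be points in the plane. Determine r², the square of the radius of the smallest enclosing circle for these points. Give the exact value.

14.5

Side lengths²: AB² = 10, AC² = 20, BC² = 58.
Since BC² = 58 ≥ 20 + 10 = 30, the angle opposite BC is not acute, so the smallest enclosing circle has BC as diameter.
Centre = midpoint of BC = (3.5, 0.5), r² = 58/4 = 14.5.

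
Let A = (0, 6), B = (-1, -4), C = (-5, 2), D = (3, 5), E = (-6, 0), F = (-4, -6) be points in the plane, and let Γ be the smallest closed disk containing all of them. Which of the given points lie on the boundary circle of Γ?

A smallest enclosing disk is always determined by at most three of the input points on its boundary.
The farthest pair is D–F with squared distance 170. The circle on this segment as diameter has centre (-0.5, -0.5) and r² = 170/4 = 42.5.
Check A: distance² to centre = 42.5 ≤ 42.5, so it lies inside.
All remaining points lie in this disk, and no smaller disk contains both endpoints, so this is the minimum enclosing circle.
The points at distance exactly r from the centre are A, D, F — 3 points.

A, D, F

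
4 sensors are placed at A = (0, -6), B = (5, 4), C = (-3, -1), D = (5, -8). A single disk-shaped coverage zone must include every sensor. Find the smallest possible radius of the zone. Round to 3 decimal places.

The minimum enclosing circle is determined by three boundary points: B, C, D.
Their circumcentre is (3.1875, -2) with r² = 39.28515625.
The farthest remaining point A is at distance² 26.16015625 ≤ 39.28515625.
r = √(39.28515625) ≈ 6.268.

6.268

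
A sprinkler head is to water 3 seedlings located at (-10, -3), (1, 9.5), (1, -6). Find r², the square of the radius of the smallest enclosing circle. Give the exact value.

Call the three points A, B, C in the order given.
Side lengths²: AB² = 277.25, AC² = 130, BC² = 240.25.
Since AB² = 277.25 < 240.25 + 130 = 370.25, the triangle is acute, so the smallest enclosing circle is the circumcircle.
Circumcentre = (-123/44, 1.75), r² = 72085/968.

72085/968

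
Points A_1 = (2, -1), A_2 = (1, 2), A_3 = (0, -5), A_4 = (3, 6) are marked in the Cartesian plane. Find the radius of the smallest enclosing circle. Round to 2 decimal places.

The farthest pair is A_3–A_4 with squared distance 130. The circle on this segment as diameter has centre (1.5, 0.5) and r² = 130/4 = 32.5.
Check A_1: distance² to centre = 2.5 ≤ 32.5, so it lies inside.
All remaining points lie in this disk, and no smaller disk contains both endpoints, so this is the minimum enclosing circle.
r = √(32.5) ≈ 5.70.

5.70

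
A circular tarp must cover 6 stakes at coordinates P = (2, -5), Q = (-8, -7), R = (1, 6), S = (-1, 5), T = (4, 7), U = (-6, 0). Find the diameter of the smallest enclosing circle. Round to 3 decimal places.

18.439

The minimum enclosing circle of a finite set is fixed by two of the points (as a diameter) or three (as a circumcircle).
The farthest pair is Q–T with squared distance 340. The circle on this segment as diameter has centre (-2, 0) and r² = 340/4 = 85.
Check P: distance² to centre = 41 ≤ 85, so it lies inside.
All remaining points lie in this disk, and no smaller disk contains both endpoints, so this is the minimum enclosing circle.
Diameter = 2r = 2√85 ≈ 18.439.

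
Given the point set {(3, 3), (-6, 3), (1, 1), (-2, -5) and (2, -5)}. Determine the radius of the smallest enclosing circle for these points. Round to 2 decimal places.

A smallest enclosing disk is always determined by at most three of the input points on its boundary.
The minimum enclosing circle is determined by three boundary points: (3, 3), (-6, 3), (2, -5).
Their circumcentre is (-1.5, -0.5) with r² = 32.5.
The farthest remaining point (-2, -5) is at distance² 20.5 ≤ 32.5.
r = √(32.5) ≈ 5.70.

5.70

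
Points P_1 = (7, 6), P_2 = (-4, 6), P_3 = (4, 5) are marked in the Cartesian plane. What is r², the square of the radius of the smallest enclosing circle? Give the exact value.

Side lengths²: P_1P_2² = 121, P_1P_3² = 10, P_2P_3² = 65.
Since P_1P_2² = 121 ≥ 65 + 10 = 75, the angle opposite P_1P_2 is not acute, so the smallest enclosing circle has P_1P_2 as diameter.
Centre = midpoint of P_1P_2 = (1.5, 6), r² = 121/4 = 30.25.

30.25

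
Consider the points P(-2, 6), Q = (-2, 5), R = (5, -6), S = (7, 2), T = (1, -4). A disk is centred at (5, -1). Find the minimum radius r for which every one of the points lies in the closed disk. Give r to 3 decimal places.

The required radius is the distance from (5, -1) to the farthest point.
Squared distances: 98, 85, 25, 13, 25.
Maximum is 98, attained at P.
r = √98 ≈ 9.899.

9.899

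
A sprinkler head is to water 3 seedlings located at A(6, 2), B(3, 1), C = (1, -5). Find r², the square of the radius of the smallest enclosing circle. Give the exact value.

18.5

Side lengths²: AB² = 10, AC² = 74, BC² = 40.
Since AC² = 74 ≥ 40 + 10 = 50, the angle opposite AC is not acute, so the smallest enclosing circle has AC as diameter.
Centre = midpoint of AC = (3.5, -1.5), r² = 74/4 = 18.5.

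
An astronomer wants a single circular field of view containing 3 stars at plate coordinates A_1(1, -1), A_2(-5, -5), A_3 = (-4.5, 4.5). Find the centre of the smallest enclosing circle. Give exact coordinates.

Side lengths²: A_1A_2² = 52, A_1A_3² = 60.5, A_2A_3² = 90.5.
Since A_2A_3² = 90.5 < 60.5 + 52 = 112.5, the triangle is acute, so the smallest enclosing circle is the circumcircle.
Circumcentre = (-3.8, -0.3), r² = 23.53.
Centre = (-3.8, -0.3).

(-3.8, -0.3)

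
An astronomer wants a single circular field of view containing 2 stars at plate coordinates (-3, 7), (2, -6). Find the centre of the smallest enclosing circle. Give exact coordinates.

(-0.5, 0.5)

The smallest circle enclosing two points has them as diameter endpoints.
Centre = midpoint = (-0.5, 0.5); r² = |(-3, 7)−(2, -6)|²/4 = 194/4 = 48.5.
Centre = (-0.5, 0.5).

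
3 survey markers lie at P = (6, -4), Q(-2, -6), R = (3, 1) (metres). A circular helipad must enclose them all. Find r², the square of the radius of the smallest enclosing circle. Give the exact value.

10693/529

Side lengths²: PQ² = 68, PR² = 34, QR² = 74.
Since QR² = 74 < 68 + 34 = 102, the triangle is acute, so the smallest enclosing circle is the circumcircle.
Circumcentre = (36/23, -75/23), r² = 10693/529.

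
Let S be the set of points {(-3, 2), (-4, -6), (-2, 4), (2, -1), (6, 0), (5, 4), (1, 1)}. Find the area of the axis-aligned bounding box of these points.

x ranges over [-4, 6], width 10.
y ranges over [-6, 4], height 10.
Area = 10 × 10 = 100.

100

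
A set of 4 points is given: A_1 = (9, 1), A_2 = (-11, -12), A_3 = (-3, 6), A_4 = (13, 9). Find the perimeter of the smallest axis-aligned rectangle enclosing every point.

90

Width = max x − min x = 13 − (-11) = 24.
Height = max y − min y = 9 − (-12) = 21.
Perimeter = 2(24 + 21) = 90.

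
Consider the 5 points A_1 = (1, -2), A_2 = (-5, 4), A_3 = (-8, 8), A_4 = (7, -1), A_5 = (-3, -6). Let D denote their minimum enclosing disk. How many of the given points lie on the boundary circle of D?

The minimum enclosing circle of a finite set is fixed by two of the points (as a diameter) or three (as a circumcircle).
The minimum enclosing circle is determined by three boundary points: A_3, A_4, A_5.
Their circumcentre is (-23/22, 57/22) with r² = 18785/242.
The farthest remaining point A_1 is at distance² 6113/242 ≤ 18785/242.
The points at distance exactly r from the centre are A_3, A_4, A_5 — 3 points.

3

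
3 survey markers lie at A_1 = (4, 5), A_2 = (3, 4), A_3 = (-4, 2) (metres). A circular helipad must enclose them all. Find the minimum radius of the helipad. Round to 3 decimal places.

4.272

Side lengths²: A_1A_2² = 2, A_1A_3² = 73, A_2A_3² = 53.
Since A_1A_3² = 73 ≥ 53 + 2 = 55, the angle opposite A_1A_3 is not acute, so the smallest enclosing circle has A_1A_3 as diameter.
Centre = midpoint of A_1A_3 = (0, 3.5), r² = 73/4 = 18.25.
r = √(18.25) ≈ 4.272.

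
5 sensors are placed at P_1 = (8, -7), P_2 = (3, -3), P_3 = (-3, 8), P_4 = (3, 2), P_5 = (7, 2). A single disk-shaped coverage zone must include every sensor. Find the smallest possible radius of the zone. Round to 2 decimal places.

9.30

The farthest pair is P_1–P_3 with squared distance 346. The circle on this segment as diameter has centre (2.5, 0.5) and r² = 346/4 = 86.5.
Check P_2: distance² to centre = 12.5 ≤ 86.5, so it lies inside.
All remaining points lie in this disk, and no smaller disk contains both endpoints, so this is the minimum enclosing circle.
r = √(86.5) ≈ 9.30.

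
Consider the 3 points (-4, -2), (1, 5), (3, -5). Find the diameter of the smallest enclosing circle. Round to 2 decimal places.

10.44

Call the three points A, B, C in the order given.
Side lengths²: AB² = 74, AC² = 58, BC² = 104.
Since BC² = 104 < 74 + 58 = 132, the triangle is acute, so the smallest enclosing circle is the circumcircle.
Circumcentre = (0.90625, -0.21875), r² = 27.244140625.
Diameter = 2r = 2√(27.244140625) ≈ 10.44.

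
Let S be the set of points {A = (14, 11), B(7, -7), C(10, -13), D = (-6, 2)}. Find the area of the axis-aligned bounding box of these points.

x ranges over [-6, 14], width 20.
y ranges over [-13, 11], height 24.
Area = 20 × 24 = 480.

480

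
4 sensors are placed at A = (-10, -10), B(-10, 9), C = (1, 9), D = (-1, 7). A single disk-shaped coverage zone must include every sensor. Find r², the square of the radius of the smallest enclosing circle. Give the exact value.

By Welzl's lemma the MEC is supported by two points (diametrically opposite) or three points (on a circumcircle).
The farthest pair is A–C with squared distance 482. The circle on this segment as diameter has centre (-4.5, -0.5) and r² = 482/4 = 120.5.
Check B: distance² to centre = 120.5 ≤ 120.5, so it lies inside.
All remaining points lie in this disk, and no smaller disk contains both endpoints, so this is the minimum enclosing circle.

120.5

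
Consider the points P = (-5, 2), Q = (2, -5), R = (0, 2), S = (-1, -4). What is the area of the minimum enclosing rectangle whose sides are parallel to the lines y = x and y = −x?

In coordinates u = x + y, v = x − y the rectangle is axis-aligned; the map (x,y)→(u,v) scales areas by 2.
u-values: -3, -3, 2, -5; range = 2 − (-5) = 7.
v-values: -7, 7, -2, 3; range = 7 − (-7) = 14.
Area = (7 × 14) / 2 = 49.

49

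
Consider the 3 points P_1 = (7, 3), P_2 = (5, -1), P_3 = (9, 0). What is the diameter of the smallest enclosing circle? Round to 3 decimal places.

4.749

Side lengths²: P_1P_2² = 20, P_1P_3² = 13, P_2P_3² = 17.
Since P_1P_2² = 20 < 17 + 13 = 30, the triangle is acute, so the smallest enclosing circle is the circumcircle.
Circumcentre = (47/7, 9/14), r² = 1105/196.
Diameter = 2r = 2√(1105/196) ≈ 4.749.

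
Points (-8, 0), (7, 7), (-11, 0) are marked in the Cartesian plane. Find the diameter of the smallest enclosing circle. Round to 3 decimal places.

19.313

Call the three points A, B, C in the order given.
Side lengths²: AB² = 274, AC² = 9, BC² = 373.
Since BC² = 373 ≥ 274 + 9 = 283, the angle opposite BC is not acute, so the smallest enclosing circle has BC as diameter.
Centre = midpoint of BC = (-2, 3.5), r² = 373/4 = 93.25.
Diameter = 2r = 2√(93.25) ≈ 19.313.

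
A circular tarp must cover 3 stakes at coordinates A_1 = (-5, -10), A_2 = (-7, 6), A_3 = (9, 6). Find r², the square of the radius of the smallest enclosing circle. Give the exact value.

Side lengths²: A_1A_2² = 260, A_1A_3² = 452, A_2A_3² = 256.
Since A_1A_3² = 452 < 260 + 256 = 516, the triangle is acute, so the smallest enclosing circle is the circumcircle.
Circumcentre = (1, -1.125), r² = 114.765625.

114.765625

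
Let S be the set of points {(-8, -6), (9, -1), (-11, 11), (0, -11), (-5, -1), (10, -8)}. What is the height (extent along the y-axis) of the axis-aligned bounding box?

22

max y = 11, min y = -11, so height = 22.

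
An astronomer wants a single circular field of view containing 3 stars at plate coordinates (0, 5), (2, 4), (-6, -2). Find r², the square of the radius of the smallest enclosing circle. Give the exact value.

Call the three points A, B, C in the order given.
Side lengths²: AB² = 5, AC² = 85, BC² = 100.
Since BC² = 100 ≥ 85 + 5 = 90, the angle opposite BC is not acute, so the smallest enclosing circle has BC as diameter.
Centre = midpoint of BC = (-2, 1), r² = 100/4 = 25.

25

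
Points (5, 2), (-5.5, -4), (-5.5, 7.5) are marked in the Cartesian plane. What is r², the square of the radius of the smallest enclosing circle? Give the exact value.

Call the three points A, B, C in the order given.
Side lengths²: AB² = 146.25, AC² = 140.5, BC² = 132.25.
Since AB² = 146.25 < 140.5 + 132.25 = 272.75, the triangle is acute, so the smallest enclosing circle is the circumcircle.
Circumcentre = (-51/28, 1.75), r² = 18265/392.

18265/392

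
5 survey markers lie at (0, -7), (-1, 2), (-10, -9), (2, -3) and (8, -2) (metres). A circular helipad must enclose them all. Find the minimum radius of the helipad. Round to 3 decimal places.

9.657

By Welzl's lemma the MEC is supported by two points (diametrically opposite) or three points (on a circumcircle).
The farthest pair is (-10, -9)–(8, -2) with squared distance 373. The circle on this segment as diameter has centre (-1, -5.5) and r² = 373/4 = 93.25.
Check (0, -7): distance² to centre = 3.25 ≤ 93.25, so it lies inside.
All remaining points lie in this disk, and no smaller disk contains both endpoints, so this is the minimum enclosing circle.
r = √(93.25) ≈ 9.657.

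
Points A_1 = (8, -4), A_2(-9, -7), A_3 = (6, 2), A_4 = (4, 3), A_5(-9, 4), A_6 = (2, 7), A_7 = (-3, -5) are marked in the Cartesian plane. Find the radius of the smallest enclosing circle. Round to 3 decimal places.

9.539

The minimum enclosing circle is determined by three boundary points: A_1, A_2, A_5.
Their circumcentre is (-41/34, -1.5) with r² = 52597/578.
The farthest remaining point A_6 is at distance² 47701/578 ≤ 52597/578.
r = √(52597/578) ≈ 9.539.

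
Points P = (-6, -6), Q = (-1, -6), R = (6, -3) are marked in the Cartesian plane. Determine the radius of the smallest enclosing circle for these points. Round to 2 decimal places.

Side lengths²: PQ² = 25, PR² = 153, QR² = 58.
Since PR² = 153 ≥ 58 + 25 = 83, the angle opposite PR is not acute, so the smallest enclosing circle has PR as diameter.
Centre = midpoint of PR = (0, -4.5), r² = 153/4 = 38.25.
r = √(38.25) ≈ 6.18.

6.18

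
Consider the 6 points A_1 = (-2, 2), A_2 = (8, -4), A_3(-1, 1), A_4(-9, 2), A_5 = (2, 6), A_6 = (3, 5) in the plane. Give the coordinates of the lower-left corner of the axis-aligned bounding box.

x-range [-9, 8], y-range [-4, 6].
The lower-left corner is (-9, -4).

(-9, -4)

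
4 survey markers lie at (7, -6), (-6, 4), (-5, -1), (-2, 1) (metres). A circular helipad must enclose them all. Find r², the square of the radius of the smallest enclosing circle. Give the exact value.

67.25

A smallest enclosing disk is always determined by at most three of the input points on its boundary.
The farthest pair is (7, -6)–(-6, 4) with squared distance 269. The circle on this segment as diameter has centre (0.5, -1) and r² = 269/4 = 67.25.
Check (-5, -1): distance² to centre = 30.25 ≤ 67.25, so it lies inside.
All remaining points lie in this disk, and no smaller disk contains both endpoints, so this is the minimum enclosing circle.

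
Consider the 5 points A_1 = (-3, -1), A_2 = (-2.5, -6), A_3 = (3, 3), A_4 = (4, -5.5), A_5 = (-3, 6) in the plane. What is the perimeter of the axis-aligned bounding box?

Width = max x − min x = 4 − (-3) = 7.
Height = max y − min y = 6 − (-6) = 12.
Perimeter = 2(7 + 12) = 38.

38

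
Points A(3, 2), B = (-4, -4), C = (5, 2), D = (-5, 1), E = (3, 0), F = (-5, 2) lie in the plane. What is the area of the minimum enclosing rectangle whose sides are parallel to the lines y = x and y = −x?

In coordinates u = x + y, v = x − y the rectangle is axis-aligned; the map (x,y)→(u,v) scales areas by 2.
u-values: 5, -8, 7, -4, 3, -3; range = 7 − (-8) = 15.
v-values: 1, 0, 3, -6, 3, -7; range = 3 − (-7) = 10.
Area = (15 × 10) / 2 = 75.

75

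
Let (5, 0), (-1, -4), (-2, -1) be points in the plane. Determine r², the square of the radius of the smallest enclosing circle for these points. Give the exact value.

1625/121

Call the three points A, B, C in the order given.
Side lengths²: AB² = 52, AC² = 50, BC² = 10.
Since AB² = 52 < 50 + 10 = 60, the triangle is acute, so the smallest enclosing circle is the circumcircle.
Circumcentre = (18/11, -16/11), r² = 1625/121.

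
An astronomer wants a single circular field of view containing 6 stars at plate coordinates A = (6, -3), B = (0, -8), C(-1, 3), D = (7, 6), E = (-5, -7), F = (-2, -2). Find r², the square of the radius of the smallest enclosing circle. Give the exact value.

A smallest enclosing disk is always determined by at most three of the input points on its boundary.
The farthest pair is D–E with squared distance 313. The circle on this segment as diameter has centre (1, -0.5) and r² = 313/4 = 78.25.
Check A: distance² to centre = 31.25 ≤ 78.25, so it lies inside.
All remaining points lie in this disk, and no smaller disk contains both endpoints, so this is the minimum enclosing circle.

78.25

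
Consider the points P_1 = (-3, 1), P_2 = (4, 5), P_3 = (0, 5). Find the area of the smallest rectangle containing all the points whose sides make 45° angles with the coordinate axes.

22

In coordinates u = x + y, v = x − y the rectangle is axis-aligned; the map (x,y)→(u,v) scales areas by 2.
u-values: -2, 9, 5; range = 9 − (-2) = 11.
v-values: -4, -1, -5; range = -1 − (-5) = 4.
Area = (11 × 4) / 2 = 22.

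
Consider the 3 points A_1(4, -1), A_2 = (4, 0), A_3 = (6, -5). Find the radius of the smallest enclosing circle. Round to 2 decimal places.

Side lengths²: A_1A_2² = 1, A_1A_3² = 20, A_2A_3² = 29.
Since A_2A_3² = 29 ≥ 20 + 1 = 21, the angle opposite A_2A_3 is not acute, so the smallest enclosing circle has A_2A_3 as diameter.
Centre = midpoint of A_2A_3 = (5, -2.5), r² = 29/4 = 7.25.
r = √(7.25) ≈ 2.69.

2.69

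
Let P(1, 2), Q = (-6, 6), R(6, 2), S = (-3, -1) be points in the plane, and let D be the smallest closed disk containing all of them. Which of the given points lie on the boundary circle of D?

The farthest pair is Q–R with squared distance 160. The circle on this segment as diameter has centre (0, 4) and r² = 160/4 = 40.
Check P: distance² to centre = 5 ≤ 40, so it lies inside.
All remaining points lie in this disk, and no smaller disk contains both endpoints, so this is the minimum enclosing circle.
The points at distance exactly r from the centre are Q, R — 2 points.

Q, R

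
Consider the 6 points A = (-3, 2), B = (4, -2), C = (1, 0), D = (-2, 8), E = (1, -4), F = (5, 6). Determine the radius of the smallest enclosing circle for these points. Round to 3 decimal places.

6.217

By Welzl's lemma the MEC is supported by two points (diametrically opposite) or three points (on a circumcircle).
The minimum enclosing circle is determined by three boundary points: D, E, F.
Their circumcentre is (3/26, 28/13) with r² = 26129/676.
The farthest remaining point B is at distance² 21865/676 ≤ 26129/676.
r = √(26129/676) ≈ 6.217.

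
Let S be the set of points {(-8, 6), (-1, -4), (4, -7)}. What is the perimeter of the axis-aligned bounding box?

Width = max x − min x = 4 − (-8) = 12.
Height = max y − min y = 6 − (-7) = 13.
Perimeter = 2(12 + 13) = 50.

50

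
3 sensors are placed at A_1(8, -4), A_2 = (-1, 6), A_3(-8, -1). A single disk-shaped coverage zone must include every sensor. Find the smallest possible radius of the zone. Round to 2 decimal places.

8.15

Side lengths²: A_1A_2² = 181, A_1A_3² = 265, A_2A_3² = 98.
Since A_1A_3² = 265 < 181 + 98 = 279, the triangle is acute, so the smallest enclosing circle is the circumcircle.
Circumcentre = (3/38, -79/38), r² = 47965/722.
r = √(47965/722) ≈ 8.15.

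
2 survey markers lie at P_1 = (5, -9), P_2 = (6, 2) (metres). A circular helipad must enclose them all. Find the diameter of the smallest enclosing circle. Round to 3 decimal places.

11.045

The smallest circle enclosing two points has them as diameter endpoints.
Centre = midpoint = (5.5, -3.5); r² = |P_1P_2|²/4 = 122/4 = 30.5.
Diameter = 2r = 2√(30.5) ≈ 11.045.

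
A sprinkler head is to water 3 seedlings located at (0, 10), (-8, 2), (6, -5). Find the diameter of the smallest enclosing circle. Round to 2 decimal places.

17.03

Call the three points A, B, C in the order given.
Side lengths²: AB² = 128, AC² = 261, BC² = 245.
Since AC² = 261 < 245 + 128 = 373, the triangle is acute, so the smallest enclosing circle is the circumcircle.
Circumcentre = (0.5, 1.5), r² = 72.5.
Diameter = 2r = 2√(72.5) ≈ 17.03.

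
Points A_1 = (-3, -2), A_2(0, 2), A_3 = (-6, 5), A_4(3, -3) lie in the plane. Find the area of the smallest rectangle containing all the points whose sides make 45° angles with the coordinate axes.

59.5

In coordinates u = x + y, v = x − y the rectangle is axis-aligned; the map (x,y)→(u,v) scales areas by 2.
u-values: -5, 2, -1, 0; range = 2 − (-5) = 7.
v-values: -1, -2, -11, 6; range = 6 − (-11) = 17.
Area = (7 × 17) / 2 = 59.5.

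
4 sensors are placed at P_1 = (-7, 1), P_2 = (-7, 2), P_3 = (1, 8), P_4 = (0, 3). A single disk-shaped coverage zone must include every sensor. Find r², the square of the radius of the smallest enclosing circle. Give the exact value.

28.25

A smallest enclosing disk is always determined by at most three of the input points on its boundary.
The farthest pair is P_1–P_3 with squared distance 113. The circle on this segment as diameter has centre (-3, 4.5) and r² = 113/4 = 28.25.
Check P_2: distance² to centre = 22.25 ≤ 28.25, so it lies inside.
All remaining points lie in this disk, and no smaller disk contains both endpoints, so this is the minimum enclosing circle.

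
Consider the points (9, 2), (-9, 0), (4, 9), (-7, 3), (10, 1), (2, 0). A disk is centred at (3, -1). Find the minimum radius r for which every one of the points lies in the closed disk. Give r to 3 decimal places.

12.042

The required radius is the distance from (3, -1) to the farthest point.
Squared distances: 45, 145, 101, 116, 53, 2.
Maximum is 145, attained at (-9, 0).
r = √145 ≈ 12.042.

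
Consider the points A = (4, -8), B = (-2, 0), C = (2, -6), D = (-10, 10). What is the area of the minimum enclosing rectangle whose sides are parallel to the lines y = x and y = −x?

64

In coordinates u = x + y, v = x − y the rectangle is axis-aligned; the map (x,y)→(u,v) scales areas by 2.
u-values: -4, -2, -4, 0; range = 0 − (-4) = 4.
v-values: 12, -2, 8, -20; range = 12 − (-20) = 32.
Area = (4 × 32) / 2 = 64.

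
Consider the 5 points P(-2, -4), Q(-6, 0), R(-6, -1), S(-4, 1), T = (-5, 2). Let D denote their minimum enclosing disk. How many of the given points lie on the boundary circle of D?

The farthest pair is P–T with squared distance 45. The circle on this segment as diameter has centre (-3.5, -1) and r² = 45/4 = 11.25.
Check Q: distance² to centre = 7.25 ≤ 11.25, so it lies inside.
All remaining points lie in this disk, and no smaller disk contains both endpoints, so this is the minimum enclosing circle.
The points at distance exactly r from the centre are P, T — 2 points.

2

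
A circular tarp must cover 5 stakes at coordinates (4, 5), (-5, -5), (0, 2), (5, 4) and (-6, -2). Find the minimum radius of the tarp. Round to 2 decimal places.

The minimum enclosing circle is determined by three boundary points: (4, 5), (-5, -5), (5, 4).
Their circumcentre is (-9/38, -9/38) with r² = 32761/722.
The farthest remaining point (-6, -2) is at distance² 26225/722 ≤ 32761/722.
r = √(32761/722) ≈ 6.74.

6.74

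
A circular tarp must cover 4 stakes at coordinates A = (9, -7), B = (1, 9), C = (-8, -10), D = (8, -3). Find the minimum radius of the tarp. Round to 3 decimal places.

10.967

The minimum enclosing circle of a finite set is fixed by two of the points (as a diameter) or three (as a circumcircle).
The minimum enclosing circle is determined by three boundary points: A, B, C.
Their circumcentre is (-25/37, -68/37) with r² = 164645/1369.
The farthest remaining point D is at distance² 104890/1369 ≤ 164645/1369.
r = √(164645/1369) ≈ 10.967.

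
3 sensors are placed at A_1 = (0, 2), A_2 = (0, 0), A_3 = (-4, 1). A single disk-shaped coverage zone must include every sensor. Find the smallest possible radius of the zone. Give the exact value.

Side lengths²: A_1A_2² = 4, A_1A_3² = 17, A_2A_3² = 17.
Since A_2A_3² = 17 < 17 + 4 = 21, the triangle is acute, so the smallest enclosing circle is the circumcircle.
Circumcentre = (-1.875, 1), r² = 4.515625.
r = √(4.515625) = 2.125.

2.125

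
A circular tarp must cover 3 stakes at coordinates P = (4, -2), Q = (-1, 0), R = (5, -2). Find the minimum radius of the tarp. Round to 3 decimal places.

Side lengths²: PQ² = 29, PR² = 1, QR² = 40.
Since QR² = 40 ≥ 29 + 1 = 30, the angle opposite QR is not acute, so the smallest enclosing circle has QR as diameter.
Centre = midpoint of QR = (2, -1), r² = 40/4 = 10.
r = √10 ≈ 3.162.

3.162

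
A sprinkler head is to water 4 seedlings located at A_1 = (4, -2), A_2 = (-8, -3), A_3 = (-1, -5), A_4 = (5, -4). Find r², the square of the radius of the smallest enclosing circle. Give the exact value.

A smallest enclosing disk is always determined by at most three of the input points on its boundary.
The farthest pair is A_2–A_4 with squared distance 170. The circle on this segment as diameter has centre (-1.5, -3.5) and r² = 170/4 = 42.5.
Check A_1: distance² to centre = 32.5 ≤ 42.5, so it lies inside.
All remaining points lie in this disk, and no smaller disk contains both endpoints, so this is the minimum enclosing circle.

42.5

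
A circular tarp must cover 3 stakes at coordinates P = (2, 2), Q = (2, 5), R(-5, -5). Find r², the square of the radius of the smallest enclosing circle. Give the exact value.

37.25

Side lengths²: PQ² = 9, PR² = 98, QR² = 149.
Since QR² = 149 ≥ 98 + 9 = 107, the angle opposite QR is not acute, so the smallest enclosing circle has QR as diameter.
Centre = midpoint of QR = (-1.5, 0), r² = 149/4 = 37.25.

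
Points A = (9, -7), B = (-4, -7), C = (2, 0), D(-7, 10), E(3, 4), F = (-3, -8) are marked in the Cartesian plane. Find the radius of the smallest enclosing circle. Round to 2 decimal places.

11.67

The minimum enclosing circle of a finite set is fixed by two of the points (as a diameter) or three (as a circumcircle).
The farthest pair is A–D with squared distance 545. The circle on this segment as diameter has centre (1, 1.5) and r² = 545/4 = 136.25.
Check B: distance² to centre = 97.25 ≤ 136.25, so it lies inside.
All remaining points lie in this disk, and no smaller disk contains both endpoints, so this is the minimum enclosing circle.
r = √(136.25) ≈ 11.67.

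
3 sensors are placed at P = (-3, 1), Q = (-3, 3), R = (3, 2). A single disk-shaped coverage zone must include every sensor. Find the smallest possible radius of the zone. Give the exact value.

37/12

Side lengths²: PQ² = 4, PR² = 37, QR² = 37.
Since QR² = 37 < 37 + 4 = 41, the triangle is acute, so the smallest enclosing circle is the circumcircle.
Circumcentre = (-1/12, 2), r² = 1369/144.
r = √(1369/144) = 37/12.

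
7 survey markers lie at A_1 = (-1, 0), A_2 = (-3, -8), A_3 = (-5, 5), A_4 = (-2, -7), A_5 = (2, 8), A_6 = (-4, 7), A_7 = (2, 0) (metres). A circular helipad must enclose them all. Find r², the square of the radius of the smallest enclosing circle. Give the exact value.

The minimum enclosing circle of a finite set is fixed by two of the points (as a diameter) or three (as a circumcircle).
The farthest pair is A_2–A_5 with squared distance 281. The circle on this segment as diameter has centre (-0.5, 0) and r² = 281/4 = 70.25.
Check A_1: distance² to centre = 0.25 ≤ 70.25, so it lies inside.
All remaining points lie in this disk, and no smaller disk contains both endpoints, so this is the minimum enclosing circle.

70.25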